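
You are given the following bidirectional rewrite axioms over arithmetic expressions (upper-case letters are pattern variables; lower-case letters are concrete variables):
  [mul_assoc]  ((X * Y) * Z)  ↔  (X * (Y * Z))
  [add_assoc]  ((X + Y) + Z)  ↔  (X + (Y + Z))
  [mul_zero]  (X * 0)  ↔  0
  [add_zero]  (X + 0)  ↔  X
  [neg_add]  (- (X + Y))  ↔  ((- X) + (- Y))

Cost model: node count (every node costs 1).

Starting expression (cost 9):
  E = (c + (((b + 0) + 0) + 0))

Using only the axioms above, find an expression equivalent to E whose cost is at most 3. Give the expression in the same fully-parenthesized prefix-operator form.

step 1: add_zero (→) rewrites (((b + 0) + 0) + 0) into ((b + 0) + 0), now (c + ((b + 0) + 0))
step 2: add_zero (→) rewrites (b + 0) into b, now (c + (b + 0))
step 3: add_zero (→) rewrites (b + 0) into b, reaching cost 3 (bound 3)

(c + b)   [cost 3]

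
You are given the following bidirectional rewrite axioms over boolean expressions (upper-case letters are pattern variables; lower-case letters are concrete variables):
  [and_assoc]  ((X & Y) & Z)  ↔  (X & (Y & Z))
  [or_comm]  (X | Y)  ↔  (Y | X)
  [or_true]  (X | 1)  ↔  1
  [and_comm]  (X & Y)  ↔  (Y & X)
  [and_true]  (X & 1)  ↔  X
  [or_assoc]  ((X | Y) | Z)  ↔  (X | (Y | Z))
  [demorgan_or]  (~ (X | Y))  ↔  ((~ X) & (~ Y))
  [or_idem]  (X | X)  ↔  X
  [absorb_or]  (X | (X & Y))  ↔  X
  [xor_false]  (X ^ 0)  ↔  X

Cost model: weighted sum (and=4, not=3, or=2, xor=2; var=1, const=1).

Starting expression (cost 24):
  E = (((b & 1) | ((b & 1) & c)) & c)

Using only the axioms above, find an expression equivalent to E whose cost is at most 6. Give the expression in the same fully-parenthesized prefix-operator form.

(b & c)   [cost 6]

1. [and_true →] (b & 1)  →  b;  E = (((b & 1) | (b & c)) & c)
2. [and_true →] (b & 1)  →  b;  E = ((b | (b & c)) & c)
3. [absorb_or →] (b | (b & c))  →  b;  cost 6 ≤ 6, done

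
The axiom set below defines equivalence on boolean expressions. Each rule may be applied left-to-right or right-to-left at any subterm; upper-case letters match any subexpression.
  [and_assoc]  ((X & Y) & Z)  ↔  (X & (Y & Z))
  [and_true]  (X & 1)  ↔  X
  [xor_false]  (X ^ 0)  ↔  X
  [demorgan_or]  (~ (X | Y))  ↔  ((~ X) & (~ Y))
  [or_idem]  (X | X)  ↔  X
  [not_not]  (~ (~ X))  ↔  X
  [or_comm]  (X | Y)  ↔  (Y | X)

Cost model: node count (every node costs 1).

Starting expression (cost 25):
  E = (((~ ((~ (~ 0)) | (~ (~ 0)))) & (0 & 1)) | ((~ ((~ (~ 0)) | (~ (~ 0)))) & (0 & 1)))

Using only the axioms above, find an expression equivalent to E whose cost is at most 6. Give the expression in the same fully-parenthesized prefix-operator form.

((~ 0) & (0 & 1))   [cost 6]

1. [or_idem →] (((~ ((~ (~ 0)) | (~ (~ 0)))) & (0 & 1)) | ((~ ((~ (~ 0)) | (~ (~ 0)))) & (0 & 1)))  →  ((~ ((~ (~ 0)) | (~ (~ 0)))) & (0 & 1))
2. [or_idem →] ((~ (~ 0)) | (~ (~ 0)))  →  (~ (~ 0));  E = ((~ (~ (~ 0))) & (0 & 1))
3. [not_not →] (~ (~ 0))  →  0;  cost 6 ≤ 6, done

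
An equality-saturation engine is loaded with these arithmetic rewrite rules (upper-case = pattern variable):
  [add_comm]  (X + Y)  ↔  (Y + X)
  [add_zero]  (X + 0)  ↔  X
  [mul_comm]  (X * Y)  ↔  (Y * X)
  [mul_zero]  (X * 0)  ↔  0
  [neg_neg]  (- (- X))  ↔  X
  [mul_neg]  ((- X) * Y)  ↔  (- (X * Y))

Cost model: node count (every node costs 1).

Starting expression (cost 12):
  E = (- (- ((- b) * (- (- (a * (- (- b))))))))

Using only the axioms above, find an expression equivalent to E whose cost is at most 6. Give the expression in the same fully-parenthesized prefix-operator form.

((- b) * (a * b))   [cost 6]

(1) (- (- ((- b) * (- (- (a * (- (- b))))))))  =[neg_neg →]=  ((- b) * (- (- (a * (- (- b))))))
(2) (- (- b))  =[neg_neg →]=  b    ⊢ ((- b) * (- (- (a * b))))
(3) (- (- (a * b)))  =[neg_neg →]=  (a * b)    ⊢ cost 6, within 6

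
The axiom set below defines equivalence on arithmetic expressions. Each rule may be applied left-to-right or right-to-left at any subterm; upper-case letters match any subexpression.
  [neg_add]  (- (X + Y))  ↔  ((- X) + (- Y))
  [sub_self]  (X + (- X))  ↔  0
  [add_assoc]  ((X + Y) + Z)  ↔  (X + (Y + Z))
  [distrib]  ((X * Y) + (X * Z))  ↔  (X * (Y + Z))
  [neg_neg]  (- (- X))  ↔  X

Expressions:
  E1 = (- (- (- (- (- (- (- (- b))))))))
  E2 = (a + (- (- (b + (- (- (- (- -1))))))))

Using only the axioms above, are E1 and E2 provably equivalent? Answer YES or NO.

The axioms are sound identities: if E1 ↔* E2 then E1 and E2 evaluate identically under any assignment.
Under a=0, b=0: E1 evaluates to 0, E2 to -1. Distinct ⇒ no rewrite sequence connects them.

NO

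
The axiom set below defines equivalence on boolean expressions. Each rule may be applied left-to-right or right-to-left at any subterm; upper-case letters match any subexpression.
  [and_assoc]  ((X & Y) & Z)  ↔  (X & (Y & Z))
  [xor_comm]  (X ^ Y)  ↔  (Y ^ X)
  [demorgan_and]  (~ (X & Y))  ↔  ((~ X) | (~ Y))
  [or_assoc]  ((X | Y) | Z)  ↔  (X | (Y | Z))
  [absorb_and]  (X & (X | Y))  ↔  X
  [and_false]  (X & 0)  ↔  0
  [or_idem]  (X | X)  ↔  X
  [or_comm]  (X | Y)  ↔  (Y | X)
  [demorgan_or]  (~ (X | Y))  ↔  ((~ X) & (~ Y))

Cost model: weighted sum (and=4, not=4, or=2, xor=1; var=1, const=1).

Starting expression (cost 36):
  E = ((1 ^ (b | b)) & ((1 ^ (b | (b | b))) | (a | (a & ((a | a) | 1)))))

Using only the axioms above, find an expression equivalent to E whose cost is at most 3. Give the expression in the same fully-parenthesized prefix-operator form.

(b ^ 1)   [cost 3]

(1) (a | a)  =[or_idem →]=  a    ⊢ ((1 ^ (b | b)) & ((1 ^ (b | (b | b))) | (a | (a & (a | 1)))))
(2) (a | (a & (a | 1)))  =[or_comm →]=  ((a & (a | 1)) | a)    ⊢ ((1 ^ (b | b)) & ((1 ^ (b | (b | b))) | ((a & (a | 1)) | a)))
(3) (a & (a | 1))  =[absorb_and →]=  a    ⊢ ((1 ^ (b | b)) & ((1 ^ (b | (b | b))) | (a | a)))
(4) (b | b)  =[or_idem →]=  b    ⊢ ((1 ^ (b | b)) & ((1 ^ (b | b)) | (a | a)))
(5) (a | a)  =[or_idem →]=  a    ⊢ ((1 ^ (b | b)) & ((1 ^ (b | b)) | a))
(6) ((1 ^ (b | b)) & ((1 ^ (b | b)) | a))  =[absorb_and →]=  (1 ^ (b | b))
(7) (1 ^ (b | b))  =[xor_comm →]=  ((b | b) ^ 1)
(8) (b | b)  =[or_idem →]=  b    ⊢ cost 3, within 3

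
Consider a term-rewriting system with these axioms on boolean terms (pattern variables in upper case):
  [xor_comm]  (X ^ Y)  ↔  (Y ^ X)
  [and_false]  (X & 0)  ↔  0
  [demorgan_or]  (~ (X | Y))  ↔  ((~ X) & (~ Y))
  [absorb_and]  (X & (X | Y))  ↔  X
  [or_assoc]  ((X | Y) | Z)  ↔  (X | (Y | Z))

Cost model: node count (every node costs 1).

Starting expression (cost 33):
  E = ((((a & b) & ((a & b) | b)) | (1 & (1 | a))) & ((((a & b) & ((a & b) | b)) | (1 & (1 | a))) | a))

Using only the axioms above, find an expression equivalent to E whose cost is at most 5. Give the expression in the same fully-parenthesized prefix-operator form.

((a & b) | 1)   [cost 5]

step 1: absorb_and (→) rewrites ((((a & b) & ((a & b) | b)) | (1 & (1 | a))) & ((((a & b) & ((a & b) | b)) | (1 & (1 | a))) | a)) into (((a & b) & ((a & b) | b)) | (1 & (1 | a)))
step 2: absorb_and (→) rewrites (1 & (1 | a)) into 1, now (((a & b) & ((a & b) | b)) | 1)
step 3: absorb_and (→) rewrites ((a & b) & ((a & b) | b)) into (a & b), reaching cost 5 (bound 5)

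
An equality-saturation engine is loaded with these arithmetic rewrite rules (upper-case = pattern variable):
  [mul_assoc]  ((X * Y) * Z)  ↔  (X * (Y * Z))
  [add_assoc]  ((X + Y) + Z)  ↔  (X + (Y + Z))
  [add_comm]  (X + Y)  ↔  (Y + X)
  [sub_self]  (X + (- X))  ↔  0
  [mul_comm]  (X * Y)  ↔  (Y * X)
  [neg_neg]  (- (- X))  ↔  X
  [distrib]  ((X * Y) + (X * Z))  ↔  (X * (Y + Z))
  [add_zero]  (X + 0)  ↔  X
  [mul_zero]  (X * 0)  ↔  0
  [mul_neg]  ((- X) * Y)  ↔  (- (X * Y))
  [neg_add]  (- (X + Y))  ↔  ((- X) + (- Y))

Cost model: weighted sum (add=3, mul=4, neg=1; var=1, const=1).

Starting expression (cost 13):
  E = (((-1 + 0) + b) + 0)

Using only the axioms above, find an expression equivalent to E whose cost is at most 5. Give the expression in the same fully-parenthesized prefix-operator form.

(-1 + b)   [cost 5]

(1) (-1 + 0)  =[add_zero →]=  -1    ⊢ ((-1 + b) + 0)
(2) ((-1 + b) + 0)  =[add_assoc →]=  (-1 + (b + 0))
(3) (b + 0)  =[add_zero →]=  b    ⊢ cost 5, within 5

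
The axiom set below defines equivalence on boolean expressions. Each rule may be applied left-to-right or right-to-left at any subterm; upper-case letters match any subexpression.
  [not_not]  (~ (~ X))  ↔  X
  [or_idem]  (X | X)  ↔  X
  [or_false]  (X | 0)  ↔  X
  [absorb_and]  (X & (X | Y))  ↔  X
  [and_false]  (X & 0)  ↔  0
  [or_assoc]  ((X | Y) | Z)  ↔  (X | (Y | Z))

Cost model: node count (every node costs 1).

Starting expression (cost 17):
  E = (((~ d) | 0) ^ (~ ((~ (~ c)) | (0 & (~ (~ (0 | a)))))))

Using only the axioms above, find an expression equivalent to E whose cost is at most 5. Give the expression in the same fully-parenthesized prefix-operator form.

1. [not_not →] (~ (~ (0 | a)))  →  (0 | a);  E = (((~ d) | 0) ^ (~ ((~ (~ c)) | (0 & (0 | a)))))
2. [not_not →] (~ (~ c))  →  c;  E = (((~ d) | 0) ^ (~ (c | (0 & (0 | a)))))
3. [absorb_and →] (0 & (0 | a))  →  0;  E = (((~ d) | 0) ^ (~ (c | 0)))
4. [or_false →] (c | 0)  →  c;  E = (((~ d) | 0) ^ (~ c))
5. [or_false →] ((~ d) | 0)  →  (~ d);  cost 5 ≤ 5, done

((~ d) ^ (~ c))   [cost 5]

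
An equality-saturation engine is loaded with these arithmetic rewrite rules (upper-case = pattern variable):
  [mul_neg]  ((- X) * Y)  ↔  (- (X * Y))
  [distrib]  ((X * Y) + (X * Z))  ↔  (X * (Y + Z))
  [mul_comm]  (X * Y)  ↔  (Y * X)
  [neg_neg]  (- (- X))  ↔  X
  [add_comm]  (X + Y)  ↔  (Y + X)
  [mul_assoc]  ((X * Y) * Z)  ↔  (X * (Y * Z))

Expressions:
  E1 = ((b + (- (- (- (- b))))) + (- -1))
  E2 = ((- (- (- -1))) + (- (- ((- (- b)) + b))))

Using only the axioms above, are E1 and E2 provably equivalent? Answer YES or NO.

(1) ((b + (- (- (- (- b))))) + (- -1))  =[add_comm →]=  ((- -1) + (b + (- (- (- (- b))))))
(2) (- (- (- (- b))))  =[neg_neg →]=  (- (- b))    ⊢ ((- -1) + (b + (- (- b))))
(3) (- (- b))  =[neg_neg →]=  b    ⊢ ((- -1) + (b + b))
(4) (b + b)  =[neg_neg ←]=  (- (- (b + b)))    ⊢ ((- -1) + (- (- (b + b))))
(5) b  =[neg_neg ←]=  (- (- b))    ⊢ ((- -1) + (- (- ((- (- b)) + b))))
(6) -1  =[neg_neg ←]=  (- (- -1))    ⊢ E2

YES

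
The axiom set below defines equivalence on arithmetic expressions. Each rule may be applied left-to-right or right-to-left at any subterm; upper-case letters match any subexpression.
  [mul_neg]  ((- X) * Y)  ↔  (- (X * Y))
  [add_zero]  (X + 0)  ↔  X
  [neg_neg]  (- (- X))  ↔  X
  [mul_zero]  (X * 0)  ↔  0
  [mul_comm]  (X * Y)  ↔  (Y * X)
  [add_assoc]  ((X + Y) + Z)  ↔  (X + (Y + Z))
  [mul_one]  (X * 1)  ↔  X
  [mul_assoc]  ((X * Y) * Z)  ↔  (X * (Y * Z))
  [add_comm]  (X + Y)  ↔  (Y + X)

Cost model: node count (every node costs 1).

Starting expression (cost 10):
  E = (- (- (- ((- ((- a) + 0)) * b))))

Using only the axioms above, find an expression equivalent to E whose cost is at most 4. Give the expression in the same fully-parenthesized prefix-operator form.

(- (a * b))   [cost 4]

step 1: add_zero (→) rewrites ((- a) + 0) into (- a), now (- (- (- ((- (- a)) * b))))
step 2: neg_neg (→) rewrites (- (- a)) into a, now (- (- (- (a * b))))
step 3: neg_neg (→) rewrites (- (- (- (a * b)))) into (- (a * b)), reaching cost 4 (bound 4)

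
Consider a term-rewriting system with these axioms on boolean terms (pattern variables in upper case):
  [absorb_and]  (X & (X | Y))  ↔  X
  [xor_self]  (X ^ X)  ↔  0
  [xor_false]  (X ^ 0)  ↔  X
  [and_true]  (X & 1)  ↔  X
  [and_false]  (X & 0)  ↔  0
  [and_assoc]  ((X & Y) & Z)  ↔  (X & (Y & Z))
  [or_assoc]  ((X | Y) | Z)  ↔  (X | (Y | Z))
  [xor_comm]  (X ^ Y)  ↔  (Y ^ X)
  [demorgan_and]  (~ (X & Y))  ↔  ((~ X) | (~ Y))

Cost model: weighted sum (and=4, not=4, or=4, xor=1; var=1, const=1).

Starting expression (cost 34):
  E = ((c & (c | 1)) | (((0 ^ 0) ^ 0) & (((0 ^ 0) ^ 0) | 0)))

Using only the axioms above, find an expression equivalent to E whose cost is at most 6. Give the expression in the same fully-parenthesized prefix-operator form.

1. [absorb_and →] (((0 ^ 0) ^ 0) & (((0 ^ 0) ^ 0) | 0))  →  ((0 ^ 0) ^ 0);  E = ((c & (c | 1)) | ((0 ^ 0) ^ 0))
2. [absorb_and →] (c & (c | 1))  →  c;  E = (c | ((0 ^ 0) ^ 0))
3. [xor_false →] ((0 ^ 0) ^ 0)  →  (0 ^ 0);  E = (c | (0 ^ 0))
4. [xor_false →] (0 ^ 0)  →  0;  cost 6 ≤ 6, done

(c | 0)   [cost 6]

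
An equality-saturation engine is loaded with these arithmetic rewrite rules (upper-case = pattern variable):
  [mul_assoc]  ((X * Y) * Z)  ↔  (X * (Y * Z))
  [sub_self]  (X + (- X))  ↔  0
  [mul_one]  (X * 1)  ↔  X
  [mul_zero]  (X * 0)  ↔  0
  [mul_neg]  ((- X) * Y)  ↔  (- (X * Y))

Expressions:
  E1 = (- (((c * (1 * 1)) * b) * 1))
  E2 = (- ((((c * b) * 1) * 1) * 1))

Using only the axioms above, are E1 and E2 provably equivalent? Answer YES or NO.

YES

(1) (((c * (1 * 1)) * b) * 1)  =[mul_one →]=  ((c * (1 * 1)) * b)    ⊢ (- ((c * (1 * 1)) * b))
(2) (1 * 1)  =[mul_one →]=  1    ⊢ (- ((c * 1) * b))
(3) (c * 1)  =[mul_one →]=  c    ⊢ (- (c * b))
(4) (c * b)  =[mul_one ←]=  ((c * b) * 1)    ⊢ (- ((c * b) * 1))
(5) 1  =[mul_one ←]=  (1 * 1)    ⊢ (- ((c * b) * (1 * 1)))
(6) (c * b)  =[mul_one ←]=  ((c * b) * 1)    ⊢ (- (((c * b) * 1) * (1 * 1)))
(7) (((c * b) * 1) * (1 * 1))  =[mul_assoc ←]=  ((((c * b) * 1) * 1) * 1)    ⊢ E2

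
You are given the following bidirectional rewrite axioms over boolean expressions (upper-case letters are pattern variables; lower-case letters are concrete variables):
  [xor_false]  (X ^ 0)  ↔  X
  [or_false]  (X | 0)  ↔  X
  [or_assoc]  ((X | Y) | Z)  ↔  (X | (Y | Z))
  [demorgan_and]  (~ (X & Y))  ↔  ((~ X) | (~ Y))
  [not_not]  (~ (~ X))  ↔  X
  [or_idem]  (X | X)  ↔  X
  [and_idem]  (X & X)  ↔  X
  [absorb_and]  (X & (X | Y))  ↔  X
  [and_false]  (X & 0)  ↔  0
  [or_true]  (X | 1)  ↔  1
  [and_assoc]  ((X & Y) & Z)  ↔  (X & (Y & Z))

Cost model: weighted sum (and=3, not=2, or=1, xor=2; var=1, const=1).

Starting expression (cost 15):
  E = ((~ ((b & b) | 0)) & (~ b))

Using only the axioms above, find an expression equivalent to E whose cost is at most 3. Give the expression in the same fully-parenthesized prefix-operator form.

(1) ((b & b) | 0)  =[or_false →]=  (b & b)    ⊢ ((~ (b & b)) & (~ b))
(2) (b & b)  =[and_idem →]=  b    ⊢ ((~ b) & (~ b))
(3) ((~ b) & (~ b))  =[and_idem →]=  (~ b)    ⊢ cost 3, within 3

(~ b)   [cost 3]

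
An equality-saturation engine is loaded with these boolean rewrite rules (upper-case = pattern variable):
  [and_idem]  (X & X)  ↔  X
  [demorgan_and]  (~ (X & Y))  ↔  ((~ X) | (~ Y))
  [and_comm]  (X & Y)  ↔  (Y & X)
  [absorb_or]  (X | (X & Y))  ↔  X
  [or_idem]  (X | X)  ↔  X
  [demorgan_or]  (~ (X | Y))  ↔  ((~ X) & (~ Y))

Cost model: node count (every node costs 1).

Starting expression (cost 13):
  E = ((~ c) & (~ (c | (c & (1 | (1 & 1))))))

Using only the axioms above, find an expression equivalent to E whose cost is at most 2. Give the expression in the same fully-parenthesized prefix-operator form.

1. [absorb_or →] (1 | (1 & 1))  →  1;  E = ((~ c) & (~ (c | (c & 1))))
2. [absorb_or →] (c | (c & 1))  →  c;  E = ((~ c) & (~ c))
3. [and_idem →] ((~ c) & (~ c))  →  (~ c);  cost 2 ≤ 2, done

(~ c)   [cost 2]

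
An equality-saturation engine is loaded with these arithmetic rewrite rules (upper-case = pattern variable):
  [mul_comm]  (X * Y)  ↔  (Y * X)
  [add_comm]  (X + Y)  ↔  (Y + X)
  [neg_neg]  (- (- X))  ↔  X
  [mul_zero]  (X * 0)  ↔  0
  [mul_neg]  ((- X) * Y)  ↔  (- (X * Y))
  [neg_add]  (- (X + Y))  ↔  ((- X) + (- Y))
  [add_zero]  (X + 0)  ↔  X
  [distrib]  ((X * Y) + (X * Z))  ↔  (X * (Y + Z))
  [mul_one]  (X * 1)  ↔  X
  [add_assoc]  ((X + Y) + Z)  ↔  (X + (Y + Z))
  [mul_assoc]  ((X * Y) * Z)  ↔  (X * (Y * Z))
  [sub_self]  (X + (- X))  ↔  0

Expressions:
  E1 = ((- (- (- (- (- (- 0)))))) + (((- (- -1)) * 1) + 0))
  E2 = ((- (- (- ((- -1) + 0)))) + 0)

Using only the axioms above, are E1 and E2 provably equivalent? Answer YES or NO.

YES

1. [neg_neg →] (- (- (- (- (- (- 0))))))  →  (- (- (- (- 0))));  E1 = ((- (- (- (- 0)))) + (((- (- -1)) * 1) + 0))
2. [neg_neg →] (- (- 0))  →  0;  E1 = ((- (- 0)) + (((- (- -1)) * 1) + 0))
3. [neg_neg →] (- (- 0))  →  0;  E1 = (0 + (((- (- -1)) * 1) + 0))
4. [mul_one →] ((- (- -1)) * 1)  →  (- (- -1));  E1 = (0 + ((- (- -1)) + 0))
5. [neg_neg →] (- (- -1))  →  -1;  E1 = (0 + (-1 + 0))
6. [add_comm →] (0 + (-1 + 0))  →  ((-1 + 0) + 0)
7. [add_zero →] (-1 + 0)  →  -1;  E1 = (-1 + 0)
8. [neg_neg ←] -1  →  (- (- -1));  E1 = ((- (- -1)) + 0)
9. [add_zero ←] (- -1)  →  ((- -1) + 0);  E1 = ((- ((- -1) + 0)) + 0)
10. [neg_neg ←] (- ((- -1) + 0))  →  (- (- (- ((- -1) + 0))));  this is E2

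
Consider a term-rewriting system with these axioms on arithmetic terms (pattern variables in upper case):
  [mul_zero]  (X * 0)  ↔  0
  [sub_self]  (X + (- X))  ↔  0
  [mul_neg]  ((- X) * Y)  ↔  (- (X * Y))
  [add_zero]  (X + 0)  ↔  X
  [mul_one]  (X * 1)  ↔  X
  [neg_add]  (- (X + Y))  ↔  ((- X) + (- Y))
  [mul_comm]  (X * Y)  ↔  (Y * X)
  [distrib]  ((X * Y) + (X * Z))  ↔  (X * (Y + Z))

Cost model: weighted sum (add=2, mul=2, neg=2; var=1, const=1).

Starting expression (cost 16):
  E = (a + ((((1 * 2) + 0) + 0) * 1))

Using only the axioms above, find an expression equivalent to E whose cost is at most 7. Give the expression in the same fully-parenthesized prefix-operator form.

step 1: add_zero (→) rewrites ((1 * 2) + 0) into (1 * 2), now (a + (((1 * 2) + 0) * 1))
step 2: mul_one (→) rewrites (((1 * 2) + 0) * 1) into ((1 * 2) + 0), now (a + ((1 * 2) + 0))
step 3: add_zero (→) rewrites ((1 * 2) + 0) into (1 * 2), reaching cost 7 (bound 7)

(a + (1 * 2))   [cost 7]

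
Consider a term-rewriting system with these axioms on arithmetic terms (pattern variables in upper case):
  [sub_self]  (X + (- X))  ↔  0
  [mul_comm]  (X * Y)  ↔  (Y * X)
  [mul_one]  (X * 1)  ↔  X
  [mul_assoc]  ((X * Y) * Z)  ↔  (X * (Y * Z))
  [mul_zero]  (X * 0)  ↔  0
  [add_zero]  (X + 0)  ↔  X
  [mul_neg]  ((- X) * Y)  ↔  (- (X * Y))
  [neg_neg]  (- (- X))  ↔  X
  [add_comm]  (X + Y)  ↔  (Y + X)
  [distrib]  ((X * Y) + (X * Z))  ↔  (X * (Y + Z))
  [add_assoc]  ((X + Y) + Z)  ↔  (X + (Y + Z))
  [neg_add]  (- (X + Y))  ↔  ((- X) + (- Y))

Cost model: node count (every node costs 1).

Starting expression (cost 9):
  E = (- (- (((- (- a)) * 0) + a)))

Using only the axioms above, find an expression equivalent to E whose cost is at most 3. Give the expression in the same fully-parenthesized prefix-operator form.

(0 + a)   [cost 3]

step 1: neg_neg (→) rewrites (- (- a)) into a, now (- (- ((a * 0) + a)))
step 2: neg_neg (→) rewrites (- (- ((a * 0) + a))) into ((a * 0) + a)
step 3: mul_zero (→) rewrites (a * 0) into 0, reaching cost 3 (bound 3)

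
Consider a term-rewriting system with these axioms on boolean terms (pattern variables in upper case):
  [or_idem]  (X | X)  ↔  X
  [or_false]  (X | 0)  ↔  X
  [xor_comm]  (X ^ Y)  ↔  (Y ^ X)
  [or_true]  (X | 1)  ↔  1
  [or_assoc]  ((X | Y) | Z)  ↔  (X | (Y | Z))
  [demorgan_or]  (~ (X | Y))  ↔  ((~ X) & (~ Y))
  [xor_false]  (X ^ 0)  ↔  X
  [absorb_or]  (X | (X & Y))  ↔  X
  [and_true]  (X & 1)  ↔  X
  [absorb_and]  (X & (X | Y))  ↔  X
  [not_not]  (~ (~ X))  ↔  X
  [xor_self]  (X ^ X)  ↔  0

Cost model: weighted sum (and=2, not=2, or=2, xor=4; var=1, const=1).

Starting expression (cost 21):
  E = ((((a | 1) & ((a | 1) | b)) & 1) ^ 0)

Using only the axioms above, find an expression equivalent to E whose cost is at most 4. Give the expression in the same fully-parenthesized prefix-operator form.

(a | 1)   [cost 4]

1. [absorb_and →] ((a | 1) & ((a | 1) | b))  →  (a | 1);  E = (((a | 1) & 1) ^ 0)
2. [and_true →] ((a | 1) & 1)  →  (a | 1);  E = ((a | 1) ^ 0)
3. [xor_false →] ((a | 1) ^ 0)  →  (a | 1);  cost 4 ≤ 4, done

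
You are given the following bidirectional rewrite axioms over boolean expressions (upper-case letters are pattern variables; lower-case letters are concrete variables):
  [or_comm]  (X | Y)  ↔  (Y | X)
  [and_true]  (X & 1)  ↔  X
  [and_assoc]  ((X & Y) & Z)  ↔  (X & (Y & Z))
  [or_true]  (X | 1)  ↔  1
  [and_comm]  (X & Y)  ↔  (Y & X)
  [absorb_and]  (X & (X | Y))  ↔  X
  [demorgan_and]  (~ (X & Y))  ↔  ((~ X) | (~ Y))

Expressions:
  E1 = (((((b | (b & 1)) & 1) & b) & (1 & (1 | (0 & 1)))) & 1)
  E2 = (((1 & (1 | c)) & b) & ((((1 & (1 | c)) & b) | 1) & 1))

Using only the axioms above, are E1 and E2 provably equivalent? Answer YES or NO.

1. [and_true →] (((((b | (b & 1)) & 1) & b) & (1 & (1 | (0 & 1)))) & 1)  →  ((((b | (b & 1)) & 1) & b) & (1 & (1 | (0 & 1))))
2. [and_true →] (0 & 1)  →  0;  E1 = ((((b | (b & 1)) & 1) & b) & (1 & (1 | 0)))
3. [and_true →] (b & 1)  →  b;  E1 = ((((b | b) & 1) & b) & (1 & (1 | 0)))
4. [and_true →] ((b | b) & 1)  →  (b | b);  E1 = (((b | b) & b) & (1 & (1 | 0)))
5. [absorb_and →] (1 & (1 | 0))  →  1;  E1 = (((b | b) & b) & 1)
6. [and_comm →] ((b | b) & b)  →  (b & (b | b));  E1 = ((b & (b | b)) & 1)
7. [and_comm →] ((b & (b | b)) & 1)  →  (1 & (b & (b | b)))
8. [absorb_and →] (b & (b | b))  →  b;  E1 = (1 & b)
9. [and_true ←] 1  →  (1 & 1);  E1 = ((1 & 1) & b)
10. [or_true ←] 1  →  (c | 1);  E1 = (((c | 1) & 1) & b)
11. [or_comm →] (c | 1)  →  (1 | c);  E1 = (((1 | c) & 1) & b)
12. [absorb_and ←] (((1 | c) & 1) & b)  →  ((((1 | c) & 1) & b) & ((((1 | c) & 1) & b) | 1))
13. [and_comm →] ((1 | c) & 1)  →  (1 & (1 | c));  E1 = (((1 & (1 | c)) & b) & ((((1 | c) & 1) & b) | 1))
14. [and_comm →] ((1 | c) & 1)  →  (1 & (1 | c));  E1 = (((1 & (1 | c)) & b) & (((1 & (1 | c)) & b) | 1))
15. [and_true ←] (((1 & (1 | c)) & b) | 1)  →  ((((1 & (1 | c)) & b) | 1) & 1);  this is E2

YES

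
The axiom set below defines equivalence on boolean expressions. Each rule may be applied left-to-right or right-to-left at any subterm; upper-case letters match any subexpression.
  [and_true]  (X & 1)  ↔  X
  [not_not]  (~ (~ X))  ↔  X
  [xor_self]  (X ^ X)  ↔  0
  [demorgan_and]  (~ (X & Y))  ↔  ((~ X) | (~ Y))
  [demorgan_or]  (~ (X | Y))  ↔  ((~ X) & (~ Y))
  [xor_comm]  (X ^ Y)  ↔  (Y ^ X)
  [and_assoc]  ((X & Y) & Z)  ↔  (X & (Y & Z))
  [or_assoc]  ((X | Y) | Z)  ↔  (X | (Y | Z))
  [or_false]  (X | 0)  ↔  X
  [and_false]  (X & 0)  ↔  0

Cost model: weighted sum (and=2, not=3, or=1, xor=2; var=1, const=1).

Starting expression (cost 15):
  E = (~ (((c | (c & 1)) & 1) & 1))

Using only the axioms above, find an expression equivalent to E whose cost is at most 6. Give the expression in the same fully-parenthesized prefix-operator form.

(1) (((c | (c & 1)) & 1) & 1)  =[and_true →]=  ((c | (c & 1)) & 1)    ⊢ (~ ((c | (c & 1)) & 1))
(2) (c & 1)  =[and_true →]=  c    ⊢ (~ ((c | c) & 1))
(3) ((c | c) & 1)  =[and_true →]=  (c | c)    ⊢ cost 6, within 6

(~ (c | c))   [cost 6]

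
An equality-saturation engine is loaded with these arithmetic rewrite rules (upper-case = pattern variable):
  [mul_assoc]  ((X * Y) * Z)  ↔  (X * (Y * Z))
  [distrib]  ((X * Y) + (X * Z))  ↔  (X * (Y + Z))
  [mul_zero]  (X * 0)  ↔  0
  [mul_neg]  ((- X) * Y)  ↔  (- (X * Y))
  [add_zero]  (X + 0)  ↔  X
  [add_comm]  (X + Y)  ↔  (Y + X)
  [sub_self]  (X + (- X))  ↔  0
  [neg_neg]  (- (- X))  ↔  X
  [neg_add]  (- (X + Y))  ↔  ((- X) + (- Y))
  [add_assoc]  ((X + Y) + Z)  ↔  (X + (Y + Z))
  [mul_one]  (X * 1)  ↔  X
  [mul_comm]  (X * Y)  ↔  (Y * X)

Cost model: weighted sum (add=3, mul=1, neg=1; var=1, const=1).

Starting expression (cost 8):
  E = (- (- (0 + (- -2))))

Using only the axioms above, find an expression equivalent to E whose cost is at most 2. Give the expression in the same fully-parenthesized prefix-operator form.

(- -2)   [cost 2]

1. [add_comm →] (0 + (- -2))  →  ((- -2) + 0);  E = (- (- ((- -2) + 0)))
2. [neg_neg →] (- (- ((- -2) + 0)))  →  ((- -2) + 0)
3. [add_zero →] ((- -2) + 0)  →  (- -2);  cost 2 ≤ 2, done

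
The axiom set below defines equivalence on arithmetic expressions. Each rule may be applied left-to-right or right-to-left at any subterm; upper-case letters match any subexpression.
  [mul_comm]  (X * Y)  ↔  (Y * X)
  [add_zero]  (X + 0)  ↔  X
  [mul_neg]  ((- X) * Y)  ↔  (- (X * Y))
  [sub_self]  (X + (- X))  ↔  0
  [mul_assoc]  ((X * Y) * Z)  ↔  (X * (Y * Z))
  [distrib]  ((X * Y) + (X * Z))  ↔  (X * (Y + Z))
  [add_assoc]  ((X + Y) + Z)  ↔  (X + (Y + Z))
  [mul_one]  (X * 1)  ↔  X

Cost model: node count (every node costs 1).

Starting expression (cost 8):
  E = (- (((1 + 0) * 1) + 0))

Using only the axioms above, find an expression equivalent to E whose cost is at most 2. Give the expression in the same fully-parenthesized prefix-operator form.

(- 1)   [cost 2]

1. [mul_one →] ((1 + 0) * 1)  →  (1 + 0);  E = (- ((1 + 0) + 0))
2. [add_zero →] (1 + 0)  →  1;  E = (- (1 + 0))
3. [add_zero →] (1 + 0)  →  1;  cost 2 ≤ 2, done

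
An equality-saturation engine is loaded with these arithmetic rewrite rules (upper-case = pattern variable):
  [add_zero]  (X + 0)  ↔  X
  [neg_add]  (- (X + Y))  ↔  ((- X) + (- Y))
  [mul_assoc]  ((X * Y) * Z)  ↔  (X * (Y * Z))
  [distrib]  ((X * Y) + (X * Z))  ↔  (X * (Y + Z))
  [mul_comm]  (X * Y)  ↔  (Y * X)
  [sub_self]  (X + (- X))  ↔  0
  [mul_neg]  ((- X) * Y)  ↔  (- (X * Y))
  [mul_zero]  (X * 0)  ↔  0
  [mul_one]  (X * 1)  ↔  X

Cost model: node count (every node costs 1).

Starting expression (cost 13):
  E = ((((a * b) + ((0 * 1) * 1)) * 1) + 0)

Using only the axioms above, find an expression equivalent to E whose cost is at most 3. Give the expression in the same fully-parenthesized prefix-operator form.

(a * b)   [cost 3]

1. [mul_one →] (0 * 1)  →  0;  E = ((((a * b) + (0 * 1)) * 1) + 0)
2. [add_zero →] ((((a * b) + (0 * 1)) * 1) + 0)  →  (((a * b) + (0 * 1)) * 1)
3. [mul_one →] (((a * b) + (0 * 1)) * 1)  →  ((a * b) + (0 * 1))
4. [mul_one →] (0 * 1)  →  0;  E = ((a * b) + 0)
5. [add_zero →] ((a * b) + 0)  →  (a * b);  cost 3 ≤ 3, done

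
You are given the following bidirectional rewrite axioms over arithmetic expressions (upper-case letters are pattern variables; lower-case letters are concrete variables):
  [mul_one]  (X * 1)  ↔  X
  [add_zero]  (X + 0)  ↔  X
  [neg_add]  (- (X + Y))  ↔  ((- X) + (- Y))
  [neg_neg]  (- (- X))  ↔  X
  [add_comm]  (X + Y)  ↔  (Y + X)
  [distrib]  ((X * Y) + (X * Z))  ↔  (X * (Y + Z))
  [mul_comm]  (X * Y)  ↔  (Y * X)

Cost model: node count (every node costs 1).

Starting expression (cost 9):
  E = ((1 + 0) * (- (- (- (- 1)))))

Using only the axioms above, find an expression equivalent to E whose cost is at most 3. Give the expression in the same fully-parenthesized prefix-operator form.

(1 * 1)   [cost 3]

step 1: neg_neg (→) rewrites (- (- (- (- 1)))) into (- (- 1)), now ((1 + 0) * (- (- 1)))
step 2: neg_neg (→) rewrites (- (- 1)) into 1, now ((1 + 0) * 1)
step 3: add_zero (→) rewrites (1 + 0) into 1, reaching cost 3 (bound 3)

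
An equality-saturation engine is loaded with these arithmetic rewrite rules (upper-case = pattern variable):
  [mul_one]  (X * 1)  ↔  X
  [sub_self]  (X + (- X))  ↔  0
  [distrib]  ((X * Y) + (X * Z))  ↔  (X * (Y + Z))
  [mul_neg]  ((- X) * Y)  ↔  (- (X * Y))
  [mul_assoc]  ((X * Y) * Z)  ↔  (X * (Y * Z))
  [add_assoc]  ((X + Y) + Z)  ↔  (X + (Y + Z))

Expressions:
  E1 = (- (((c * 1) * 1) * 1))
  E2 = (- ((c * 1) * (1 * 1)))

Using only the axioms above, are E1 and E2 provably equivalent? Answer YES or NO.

1. [mul_one →] (c * 1)  →  c;  E1 = (- ((c * 1) * 1))
2. [mul_one ←] 1  →  (1 * 1);  this is E2

YES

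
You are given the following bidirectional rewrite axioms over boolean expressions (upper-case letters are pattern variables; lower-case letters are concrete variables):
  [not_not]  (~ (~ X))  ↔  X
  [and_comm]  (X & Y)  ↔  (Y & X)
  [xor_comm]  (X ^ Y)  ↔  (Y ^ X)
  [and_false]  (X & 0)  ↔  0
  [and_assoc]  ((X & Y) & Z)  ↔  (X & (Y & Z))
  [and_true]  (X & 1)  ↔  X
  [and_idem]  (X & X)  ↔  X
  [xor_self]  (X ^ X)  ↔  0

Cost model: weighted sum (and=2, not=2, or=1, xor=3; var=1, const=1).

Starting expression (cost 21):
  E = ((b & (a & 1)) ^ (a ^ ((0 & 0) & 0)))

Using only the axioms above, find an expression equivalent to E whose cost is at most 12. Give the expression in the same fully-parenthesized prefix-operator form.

(1) (0 & 0)  =[and_idem →]=  0    ⊢ ((b & (a & 1)) ^ (a ^ (0 & 0)))
(2) (0 & 0)  =[and_idem →]=  0    ⊢ ((b & (a & 1)) ^ (a ^ 0))
(3) (a & 1)  =[and_true →]=  a    ⊢ cost 12, within 12

((b & a) ^ (a ^ 0))   [cost 12]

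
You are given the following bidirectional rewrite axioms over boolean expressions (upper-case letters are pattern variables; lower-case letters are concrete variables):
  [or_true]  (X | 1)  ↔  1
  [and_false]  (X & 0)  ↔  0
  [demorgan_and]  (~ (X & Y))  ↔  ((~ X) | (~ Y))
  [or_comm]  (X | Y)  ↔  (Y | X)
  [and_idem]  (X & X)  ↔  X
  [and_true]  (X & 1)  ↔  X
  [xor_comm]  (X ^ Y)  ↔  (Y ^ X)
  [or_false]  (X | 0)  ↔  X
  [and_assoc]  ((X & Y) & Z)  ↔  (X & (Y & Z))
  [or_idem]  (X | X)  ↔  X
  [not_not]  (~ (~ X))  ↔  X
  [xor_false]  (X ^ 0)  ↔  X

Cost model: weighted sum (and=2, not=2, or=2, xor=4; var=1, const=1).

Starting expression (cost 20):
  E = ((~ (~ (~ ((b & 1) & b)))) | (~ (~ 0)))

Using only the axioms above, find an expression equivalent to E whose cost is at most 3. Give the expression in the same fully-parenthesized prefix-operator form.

(1) (~ (~ (~ ((b & 1) & b))))  =[not_not →]=  (~ ((b & 1) & b))    ⊢ ((~ ((b & 1) & b)) | (~ (~ 0)))
(2) (b & 1)  =[and_true →]=  b    ⊢ ((~ (b & b)) | (~ (~ 0)))
(3) (~ (~ 0))  =[not_not →]=  0    ⊢ ((~ (b & b)) | 0)
(4) ((~ (b & b)) | 0)  =[or_false →]=  (~ (b & b))
(5) (b & b)  =[and_idem →]=  b    ⊢ cost 3, within 3

(~ b)   [cost 3]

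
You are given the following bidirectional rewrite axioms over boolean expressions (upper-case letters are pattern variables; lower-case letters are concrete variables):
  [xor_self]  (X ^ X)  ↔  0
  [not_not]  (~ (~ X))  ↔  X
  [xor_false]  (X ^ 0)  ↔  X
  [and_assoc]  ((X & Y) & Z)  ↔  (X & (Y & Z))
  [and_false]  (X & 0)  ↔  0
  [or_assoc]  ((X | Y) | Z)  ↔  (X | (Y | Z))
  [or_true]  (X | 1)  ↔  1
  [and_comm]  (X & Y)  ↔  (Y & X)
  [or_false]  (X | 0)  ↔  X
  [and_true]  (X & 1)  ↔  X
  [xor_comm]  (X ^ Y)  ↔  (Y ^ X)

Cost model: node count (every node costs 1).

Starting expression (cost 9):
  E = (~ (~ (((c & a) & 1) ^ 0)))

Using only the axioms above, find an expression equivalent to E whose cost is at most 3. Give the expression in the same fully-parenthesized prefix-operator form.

step 1: not_not (→) rewrites (~ (~ (((c & a) & 1) ^ 0))) into (((c & a) & 1) ^ 0)
step 2: and_true (→) rewrites ((c & a) & 1) into (c & a), now ((c & a) ^ 0)
step 3: xor_false (→) rewrites ((c & a) ^ 0) into (c & a), reaching cost 3 (bound 3)

(c & a)   [cost 3]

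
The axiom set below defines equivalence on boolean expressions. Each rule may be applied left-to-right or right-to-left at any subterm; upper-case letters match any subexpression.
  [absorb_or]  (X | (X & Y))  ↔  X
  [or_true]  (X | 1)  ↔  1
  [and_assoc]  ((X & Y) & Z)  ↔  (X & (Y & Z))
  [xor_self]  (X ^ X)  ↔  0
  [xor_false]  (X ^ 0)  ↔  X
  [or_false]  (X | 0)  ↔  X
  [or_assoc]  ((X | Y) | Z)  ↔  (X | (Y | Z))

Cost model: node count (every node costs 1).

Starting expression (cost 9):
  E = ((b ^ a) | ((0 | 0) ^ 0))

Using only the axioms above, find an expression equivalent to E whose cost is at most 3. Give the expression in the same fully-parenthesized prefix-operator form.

(b ^ a)   [cost 3]

(1) ((0 | 0) ^ 0)  =[xor_false →]=  (0 | 0)    ⊢ ((b ^ a) | (0 | 0))
(2) (0 | 0)  =[or_false →]=  0    ⊢ ((b ^ a) | 0)
(3) ((b ^ a) | 0)  =[or_false →]=  (b ^ a)    ⊢ cost 3, within 3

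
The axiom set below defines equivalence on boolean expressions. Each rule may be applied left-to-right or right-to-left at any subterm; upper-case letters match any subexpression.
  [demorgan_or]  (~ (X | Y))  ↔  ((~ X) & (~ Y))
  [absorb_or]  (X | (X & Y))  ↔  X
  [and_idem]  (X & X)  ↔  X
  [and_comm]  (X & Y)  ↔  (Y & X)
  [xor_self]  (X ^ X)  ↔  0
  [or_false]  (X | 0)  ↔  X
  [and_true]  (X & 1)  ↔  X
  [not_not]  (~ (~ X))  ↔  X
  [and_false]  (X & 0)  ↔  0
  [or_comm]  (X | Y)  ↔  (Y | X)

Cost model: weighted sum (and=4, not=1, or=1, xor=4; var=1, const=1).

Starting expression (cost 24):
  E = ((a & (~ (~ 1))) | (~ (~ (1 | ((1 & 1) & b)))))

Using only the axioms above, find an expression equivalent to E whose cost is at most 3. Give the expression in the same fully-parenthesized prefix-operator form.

(a | 1)   [cost 3]

step 1: and_true (→) rewrites (1 & 1) into 1, now ((a & (~ (~ 1))) | (~ (~ (1 | (1 & b)))))
step 2: not_not (→) rewrites (~ (~ 1)) into 1, now ((a & 1) | (~ (~ (1 | (1 & b)))))
step 3: and_true (→) rewrites (a & 1) into a, now (a | (~ (~ (1 | (1 & b)))))
step 4: not_not (→) rewrites (~ (~ (1 | (1 & b)))) into (1 | (1 & b)), now (a | (1 | (1 & b)))
step 5: absorb_or (→) rewrites (1 | (1 & b)) into 1, reaching cost 3 (bound 3)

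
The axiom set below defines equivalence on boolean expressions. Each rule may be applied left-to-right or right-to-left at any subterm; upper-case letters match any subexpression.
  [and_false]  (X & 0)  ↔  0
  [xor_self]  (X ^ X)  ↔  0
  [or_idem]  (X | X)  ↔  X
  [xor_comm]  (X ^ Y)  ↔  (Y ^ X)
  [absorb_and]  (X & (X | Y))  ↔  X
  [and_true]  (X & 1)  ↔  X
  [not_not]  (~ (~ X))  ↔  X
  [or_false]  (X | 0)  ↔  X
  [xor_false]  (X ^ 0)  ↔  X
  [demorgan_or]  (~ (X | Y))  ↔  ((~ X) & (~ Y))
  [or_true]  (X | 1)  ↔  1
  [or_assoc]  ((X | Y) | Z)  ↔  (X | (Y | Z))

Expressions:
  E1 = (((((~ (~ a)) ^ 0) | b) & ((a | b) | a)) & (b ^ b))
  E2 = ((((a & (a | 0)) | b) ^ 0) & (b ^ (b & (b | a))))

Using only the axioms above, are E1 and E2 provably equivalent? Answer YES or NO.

step 1: xor_false (→) rewrites ((~ (~ a)) ^ 0) into (~ (~ a)), now ((((~ (~ a)) | b) & ((a | b) | a)) & (b ^ b))
step 2: not_not (→) rewrites (~ (~ a)) into a, now (((a | b) & ((a | b) | a)) & (b ^ b))
step 3: absorb_and (→) rewrites ((a | b) & ((a | b) | a)) into (a | b), now ((a | b) & (b ^ b))
step 4: absorb_and (←) rewrites a into (a & (a | 0)), now (((a & (a | 0)) | b) & (b ^ b))
step 5: absorb_and (←) rewrites b into (b & (b | a)), now (((a & (a | 0)) | b) & (b ^ (b & (b | a))))
step 6: xor_false (←) rewrites ((a & (a | 0)) | b) into (((a & (a | 0)) | b) ^ 0), which is E2

YES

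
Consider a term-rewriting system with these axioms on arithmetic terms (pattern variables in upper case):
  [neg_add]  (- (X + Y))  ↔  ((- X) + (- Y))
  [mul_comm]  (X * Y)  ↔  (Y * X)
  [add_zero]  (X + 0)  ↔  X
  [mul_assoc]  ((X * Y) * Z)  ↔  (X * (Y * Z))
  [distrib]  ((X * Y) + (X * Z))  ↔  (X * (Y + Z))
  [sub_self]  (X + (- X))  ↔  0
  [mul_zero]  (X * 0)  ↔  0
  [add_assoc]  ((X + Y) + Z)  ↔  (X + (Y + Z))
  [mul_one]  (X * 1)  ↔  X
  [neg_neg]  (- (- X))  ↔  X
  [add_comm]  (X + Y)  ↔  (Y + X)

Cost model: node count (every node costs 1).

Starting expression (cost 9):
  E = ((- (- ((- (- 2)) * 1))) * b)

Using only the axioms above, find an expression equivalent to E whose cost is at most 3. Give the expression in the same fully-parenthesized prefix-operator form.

1. [mul_one →] ((- (- 2)) * 1)  →  (- (- 2));  E = ((- (- (- (- 2)))) * b)
2. [neg_neg →] (- (- (- (- 2))))  →  (- (- 2));  E = ((- (- 2)) * b)
3. [neg_neg →] (- (- 2))  →  2;  cost 3 ≤ 3, done

(2 * b)   [cost 3]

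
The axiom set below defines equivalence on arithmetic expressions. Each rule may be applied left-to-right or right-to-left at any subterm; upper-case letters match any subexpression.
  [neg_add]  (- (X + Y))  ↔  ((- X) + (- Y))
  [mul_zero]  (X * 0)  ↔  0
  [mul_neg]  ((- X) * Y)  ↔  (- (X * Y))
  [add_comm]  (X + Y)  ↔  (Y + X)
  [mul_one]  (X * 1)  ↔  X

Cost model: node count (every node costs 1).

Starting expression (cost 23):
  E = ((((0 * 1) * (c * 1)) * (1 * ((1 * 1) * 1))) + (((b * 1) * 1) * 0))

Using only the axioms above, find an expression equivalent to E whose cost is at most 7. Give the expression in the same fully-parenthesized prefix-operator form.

step 1: mul_one (→) rewrites (1 * 1) into 1, now ((((0 * 1) * (c * 1)) * (1 * (1 * 1))) + (((b * 1) * 1) * 0))
step 2: mul_one (→) rewrites (c * 1) into c, now ((((0 * 1) * c) * (1 * (1 * 1))) + (((b * 1) * 1) * 0))
step 3: mul_one (→) rewrites (1 * 1) into 1, now ((((0 * 1) * c) * (1 * 1)) + (((b * 1) * 1) * 0))
step 4: mul_one (→) rewrites (1 * 1) into 1, now ((((0 * 1) * c) * 1) + (((b * 1) * 1) * 0))
step 5: mul_one (→) rewrites (0 * 1) into 0, now (((0 * c) * 1) + (((b * 1) * 1) * 0))
step 6: mul_one (→) rewrites ((0 * c) * 1) into (0 * c), now ((0 * c) + (((b * 1) * 1) * 0))
step 7: mul_one (→) rewrites ((b * 1) * 1) into (b * 1), now ((0 * c) + ((b * 1) * 0))
step 8: mul_one (→) rewrites (b * 1) into b, reaching cost 7 (bound 7)

((0 * c) + (b * 0))   [cost 7]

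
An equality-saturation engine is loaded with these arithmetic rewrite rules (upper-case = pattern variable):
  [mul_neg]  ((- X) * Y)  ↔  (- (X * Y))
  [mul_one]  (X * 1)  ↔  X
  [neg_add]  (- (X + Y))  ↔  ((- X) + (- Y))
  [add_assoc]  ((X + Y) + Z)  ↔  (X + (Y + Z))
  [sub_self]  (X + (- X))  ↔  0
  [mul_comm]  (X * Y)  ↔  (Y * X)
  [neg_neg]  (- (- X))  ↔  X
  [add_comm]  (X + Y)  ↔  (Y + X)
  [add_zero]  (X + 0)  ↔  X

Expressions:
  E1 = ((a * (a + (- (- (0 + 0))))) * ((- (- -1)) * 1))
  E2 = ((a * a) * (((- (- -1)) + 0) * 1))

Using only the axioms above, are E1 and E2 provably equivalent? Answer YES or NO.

YES

(1) (- (- (0 + 0)))  =[neg_neg →]=  (0 + 0)    ⊢ ((a * (a + (0 + 0))) * ((- (- -1)) * 1))
(2) (0 + 0)  =[add_zero →]=  0    ⊢ ((a * (a + 0)) * ((- (- -1)) * 1))
(3) (a + 0)  =[add_zero →]=  a    ⊢ ((a * a) * ((- (- -1)) * 1))
(4) (- (- -1))  =[add_zero ←]=  ((- (- -1)) + 0)    ⊢ E2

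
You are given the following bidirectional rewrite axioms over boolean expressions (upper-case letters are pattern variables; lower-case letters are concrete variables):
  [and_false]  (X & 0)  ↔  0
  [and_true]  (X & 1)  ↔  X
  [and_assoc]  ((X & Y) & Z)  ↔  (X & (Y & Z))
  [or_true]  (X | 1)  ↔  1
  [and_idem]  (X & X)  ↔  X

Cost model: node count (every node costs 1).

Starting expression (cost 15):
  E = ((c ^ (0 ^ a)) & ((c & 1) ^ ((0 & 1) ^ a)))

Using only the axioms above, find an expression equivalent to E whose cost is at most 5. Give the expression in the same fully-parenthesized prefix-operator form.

(1) (c & 1)  =[and_true →]=  c    ⊢ ((c ^ (0 ^ a)) & (c ^ ((0 & 1) ^ a)))
(2) (0 & 1)  =[and_true →]=  0    ⊢ ((c ^ (0 ^ a)) & (c ^ (0 ^ a)))
(3) ((c ^ (0 ^ a)) & (c ^ (0 ^ a)))  =[and_idem →]=  (c ^ (0 ^ a))    ⊢ cost 5, within 5

(c ^ (0 ^ a))   [cost 5]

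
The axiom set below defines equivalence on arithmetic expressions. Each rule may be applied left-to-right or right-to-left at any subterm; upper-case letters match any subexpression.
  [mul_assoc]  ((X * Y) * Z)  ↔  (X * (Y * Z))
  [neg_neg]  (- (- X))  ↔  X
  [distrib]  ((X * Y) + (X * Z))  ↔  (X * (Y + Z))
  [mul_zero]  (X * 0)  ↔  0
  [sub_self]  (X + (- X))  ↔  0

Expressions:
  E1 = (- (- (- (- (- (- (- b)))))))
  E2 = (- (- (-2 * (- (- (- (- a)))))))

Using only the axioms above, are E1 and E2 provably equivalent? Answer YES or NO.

All listed rules preserve value, hence provable equivalence implies equal values everywhere; look for a separating assignment.
a=0, b=1 gives E1 ↦ -1, E2 ↦ 0; values differ ⇒ not provably equivalent.

NO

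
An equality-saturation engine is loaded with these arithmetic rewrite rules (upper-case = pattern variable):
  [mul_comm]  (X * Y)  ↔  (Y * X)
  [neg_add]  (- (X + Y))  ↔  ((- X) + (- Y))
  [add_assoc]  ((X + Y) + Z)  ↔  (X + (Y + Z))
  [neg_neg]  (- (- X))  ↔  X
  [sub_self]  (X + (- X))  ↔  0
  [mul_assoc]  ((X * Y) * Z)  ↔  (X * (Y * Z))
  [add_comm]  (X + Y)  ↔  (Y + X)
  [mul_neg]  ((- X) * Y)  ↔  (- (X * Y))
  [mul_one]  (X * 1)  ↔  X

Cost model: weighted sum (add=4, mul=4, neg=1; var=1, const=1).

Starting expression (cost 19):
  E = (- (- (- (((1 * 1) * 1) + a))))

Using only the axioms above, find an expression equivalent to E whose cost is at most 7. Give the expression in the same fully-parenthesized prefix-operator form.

(- (1 + a))   [cost 7]

1. [mul_one →] (1 * 1)  →  1;  E = (- (- (- ((1 * 1) + a))))
2. [mul_one →] (1 * 1)  →  1;  E = (- (- (- (1 + a))))
3. [neg_neg →] (- (- (- (1 + a))))  →  (- (1 + a));  cost 7 ≤ 7, done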